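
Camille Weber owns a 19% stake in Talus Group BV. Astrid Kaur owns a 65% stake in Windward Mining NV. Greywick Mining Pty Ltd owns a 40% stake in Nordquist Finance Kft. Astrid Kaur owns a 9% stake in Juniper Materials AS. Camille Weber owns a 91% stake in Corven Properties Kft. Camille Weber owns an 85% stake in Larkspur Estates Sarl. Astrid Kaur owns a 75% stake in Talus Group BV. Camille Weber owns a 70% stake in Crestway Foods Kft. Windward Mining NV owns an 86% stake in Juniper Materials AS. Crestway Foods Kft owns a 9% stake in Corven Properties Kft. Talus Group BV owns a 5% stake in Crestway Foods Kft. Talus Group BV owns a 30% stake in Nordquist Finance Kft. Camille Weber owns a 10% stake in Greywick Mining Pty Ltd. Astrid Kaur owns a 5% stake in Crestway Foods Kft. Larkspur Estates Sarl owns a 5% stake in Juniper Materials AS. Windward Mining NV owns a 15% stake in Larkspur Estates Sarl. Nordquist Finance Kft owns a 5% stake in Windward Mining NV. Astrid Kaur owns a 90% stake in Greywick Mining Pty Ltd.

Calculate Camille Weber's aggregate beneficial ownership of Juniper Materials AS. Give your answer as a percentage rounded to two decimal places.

Camille reaches Juniper along 5 paths.
Via Greywick → Nordquist → Windward → Larkspur: 10% × 40% × 5% × 15% × 5% = 0.0015%.
Via Talus → Nordquist → Windward → Larkspur: 19% × 30% × 5% × 15% × 5% = 0.0021375%.
Via Larkspur: 85% × 5% = 4.25%.
Via Greywick → Nordquist → Windward: 10% × 40% × 5% × 86% = 0.172%.
Via Talus → Nordquist → Windward: 19% × 30% × 5% × 86% = 0.2451%.
Total: 0.0015% + 0.0021375% + 4.25% + 0.172% + 0.2451% = 4.6707375%.
Rounded: 4.67%.

4.67%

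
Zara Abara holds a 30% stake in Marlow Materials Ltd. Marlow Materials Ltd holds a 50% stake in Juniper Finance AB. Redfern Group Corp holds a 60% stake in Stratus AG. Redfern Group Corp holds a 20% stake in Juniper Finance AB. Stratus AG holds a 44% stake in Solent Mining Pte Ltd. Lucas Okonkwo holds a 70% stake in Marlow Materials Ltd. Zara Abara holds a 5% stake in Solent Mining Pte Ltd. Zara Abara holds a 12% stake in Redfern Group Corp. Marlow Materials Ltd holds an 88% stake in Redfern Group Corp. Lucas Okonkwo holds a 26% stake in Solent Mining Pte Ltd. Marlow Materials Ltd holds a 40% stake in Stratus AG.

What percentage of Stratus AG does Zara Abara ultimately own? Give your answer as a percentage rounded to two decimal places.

35.04%

Zara reaches Stratus along 3 paths.
Via Marlow → Redfern: 30% × 88% × 60% = 15.84%.
Via Redfern: 12% × 60% = 7.2%.
Via Marlow: 30% × 40% = 12%.
Total: 15.84% + 7.2% + 12% = 35.04%.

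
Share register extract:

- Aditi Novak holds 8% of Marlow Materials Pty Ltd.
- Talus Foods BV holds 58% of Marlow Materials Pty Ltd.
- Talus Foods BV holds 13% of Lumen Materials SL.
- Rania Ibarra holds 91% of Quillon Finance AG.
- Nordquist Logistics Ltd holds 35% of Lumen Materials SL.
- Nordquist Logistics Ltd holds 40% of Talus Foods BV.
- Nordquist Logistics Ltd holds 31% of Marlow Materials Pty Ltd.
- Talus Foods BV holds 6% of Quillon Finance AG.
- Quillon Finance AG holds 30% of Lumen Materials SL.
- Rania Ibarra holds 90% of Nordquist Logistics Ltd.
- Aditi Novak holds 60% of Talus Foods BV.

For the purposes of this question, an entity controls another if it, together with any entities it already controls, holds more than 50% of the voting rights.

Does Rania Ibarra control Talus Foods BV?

Rania holds 90% of Nordquist, so Rania controls Nordquist.
Rania holds 91% of Quillon, so Rania controls Quillon.
Nordquist and Quillon together hold 35% + 30% = 65% of Lumen, so Rania controls Lumen.
In Talus, Rania's side holds only 40%, not > 50%.
So Rania does not control Talus.

No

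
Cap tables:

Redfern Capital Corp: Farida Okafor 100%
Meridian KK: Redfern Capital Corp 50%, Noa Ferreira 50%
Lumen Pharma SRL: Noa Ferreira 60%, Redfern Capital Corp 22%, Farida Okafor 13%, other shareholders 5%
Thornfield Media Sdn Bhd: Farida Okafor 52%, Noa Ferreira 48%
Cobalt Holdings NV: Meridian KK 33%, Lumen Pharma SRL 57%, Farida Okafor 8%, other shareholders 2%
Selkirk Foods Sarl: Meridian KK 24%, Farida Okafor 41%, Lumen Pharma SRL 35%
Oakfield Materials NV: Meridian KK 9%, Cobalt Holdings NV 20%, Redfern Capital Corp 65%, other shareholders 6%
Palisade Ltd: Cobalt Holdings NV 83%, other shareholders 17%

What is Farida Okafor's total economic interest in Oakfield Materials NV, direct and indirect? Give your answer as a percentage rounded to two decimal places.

Farida reaches Oakfield along 6 paths.
Via Redfern → Meridian: 100% × 50% × 9% = 4.5%.
Via Redfern → Meridian → Cobalt: 100% × 50% × 33% × 20% = 3.3%.
Via Redfern → Lumen → Cobalt: 100% × 22% × 57% × 20% = 2.508%.
Via Lumen → Cobalt: 13% × 57% × 20% = 1.482%.
Via Cobalt: 8% × 20% = 1.6%.
Via Redfern: 100% × 65% = 65%.
Total: 4.5% + 3.3% + 2.508% + 1.482% + 1.6% + 65% = 78.39%.

78.39%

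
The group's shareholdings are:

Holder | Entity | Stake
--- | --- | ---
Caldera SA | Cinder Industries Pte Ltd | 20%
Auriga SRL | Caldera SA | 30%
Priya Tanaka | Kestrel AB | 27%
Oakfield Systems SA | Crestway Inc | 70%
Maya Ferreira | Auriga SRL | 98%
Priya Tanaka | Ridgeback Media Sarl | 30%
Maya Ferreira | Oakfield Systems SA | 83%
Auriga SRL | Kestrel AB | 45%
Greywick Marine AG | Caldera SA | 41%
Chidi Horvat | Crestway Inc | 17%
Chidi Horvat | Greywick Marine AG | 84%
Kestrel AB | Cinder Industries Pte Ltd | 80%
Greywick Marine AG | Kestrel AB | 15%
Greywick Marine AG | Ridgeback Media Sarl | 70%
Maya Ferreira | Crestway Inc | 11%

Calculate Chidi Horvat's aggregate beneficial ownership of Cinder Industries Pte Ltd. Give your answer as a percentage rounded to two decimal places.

16.97%

Chidi reaches Cinder along 2 paths.
Via Greywick → Kestrel: 84% × 15% × 80% = 10.08%.
Via Greywick → Caldera: 84% × 41% × 20% = 6.888%.
Total: 10.08% + 6.888% = 16.968%.
Rounded: 16.97%.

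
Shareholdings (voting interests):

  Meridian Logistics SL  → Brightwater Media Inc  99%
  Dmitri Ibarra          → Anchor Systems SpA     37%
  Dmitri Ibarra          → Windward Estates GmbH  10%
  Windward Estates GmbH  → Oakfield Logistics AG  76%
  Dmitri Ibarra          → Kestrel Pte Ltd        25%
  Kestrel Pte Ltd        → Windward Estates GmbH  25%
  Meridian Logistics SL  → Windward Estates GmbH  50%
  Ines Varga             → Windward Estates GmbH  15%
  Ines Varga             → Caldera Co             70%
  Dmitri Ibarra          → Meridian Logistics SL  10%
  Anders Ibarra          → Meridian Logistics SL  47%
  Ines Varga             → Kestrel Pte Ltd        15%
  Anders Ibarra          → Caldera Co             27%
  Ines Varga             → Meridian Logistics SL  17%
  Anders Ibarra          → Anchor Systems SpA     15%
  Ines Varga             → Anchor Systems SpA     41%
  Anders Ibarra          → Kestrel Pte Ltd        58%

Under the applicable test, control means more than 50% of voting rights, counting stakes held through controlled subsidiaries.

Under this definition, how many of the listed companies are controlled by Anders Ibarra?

Anders holds 58% of Kestrel, so Anders controls Kestrel.
No other company's threshold is met.
Anders controls 1 company.

1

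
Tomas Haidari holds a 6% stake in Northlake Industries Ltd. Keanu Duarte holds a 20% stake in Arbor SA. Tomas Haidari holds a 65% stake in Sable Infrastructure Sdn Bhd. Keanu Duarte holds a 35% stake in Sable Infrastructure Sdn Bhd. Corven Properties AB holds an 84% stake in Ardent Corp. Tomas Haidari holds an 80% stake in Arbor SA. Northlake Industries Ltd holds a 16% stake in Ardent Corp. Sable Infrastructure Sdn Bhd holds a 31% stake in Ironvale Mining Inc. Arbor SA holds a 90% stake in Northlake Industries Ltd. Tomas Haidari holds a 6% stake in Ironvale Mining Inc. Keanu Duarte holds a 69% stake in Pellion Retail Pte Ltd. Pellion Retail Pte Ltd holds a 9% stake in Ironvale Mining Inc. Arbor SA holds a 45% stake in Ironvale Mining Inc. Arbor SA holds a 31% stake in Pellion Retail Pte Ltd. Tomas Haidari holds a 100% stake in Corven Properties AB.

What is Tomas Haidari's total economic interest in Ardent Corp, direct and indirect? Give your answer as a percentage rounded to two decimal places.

Tomas reaches Ardent along 3 paths.
Via Arbor → Northlake: 80% × 90% × 16% = 11.52%.
Via Northlake: 6% × 16% = 0.96%.
Via Corven: 100% × 84% = 84%.
Total: 11.52% + 0.96% + 84% = 96.48%.

96.48%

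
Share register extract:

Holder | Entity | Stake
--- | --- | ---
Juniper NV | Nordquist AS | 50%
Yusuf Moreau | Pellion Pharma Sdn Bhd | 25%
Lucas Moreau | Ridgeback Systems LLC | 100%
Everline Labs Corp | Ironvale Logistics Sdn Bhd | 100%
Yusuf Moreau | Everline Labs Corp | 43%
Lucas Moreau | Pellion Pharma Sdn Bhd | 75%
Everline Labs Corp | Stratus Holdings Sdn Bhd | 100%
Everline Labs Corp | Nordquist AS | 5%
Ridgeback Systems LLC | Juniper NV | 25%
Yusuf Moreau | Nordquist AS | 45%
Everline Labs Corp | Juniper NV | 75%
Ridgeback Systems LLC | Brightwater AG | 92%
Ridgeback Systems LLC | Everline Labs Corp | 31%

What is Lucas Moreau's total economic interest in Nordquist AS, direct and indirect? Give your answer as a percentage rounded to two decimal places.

25.68%

Lucas reaches Nordquist along 3 paths.
Via Ridgeback → Juniper: 100% × 25% × 50% = 12.5%.
Via Ridgeback → Everline → Juniper: 100% × 31% × 75% × 50% = 11.625%.
Via Ridgeback → Everline: 100% × 31% × 5% = 1.55%.
Total: 12.5% + 11.625% + 1.55% = 25.675%.
Rounded: 25.68%.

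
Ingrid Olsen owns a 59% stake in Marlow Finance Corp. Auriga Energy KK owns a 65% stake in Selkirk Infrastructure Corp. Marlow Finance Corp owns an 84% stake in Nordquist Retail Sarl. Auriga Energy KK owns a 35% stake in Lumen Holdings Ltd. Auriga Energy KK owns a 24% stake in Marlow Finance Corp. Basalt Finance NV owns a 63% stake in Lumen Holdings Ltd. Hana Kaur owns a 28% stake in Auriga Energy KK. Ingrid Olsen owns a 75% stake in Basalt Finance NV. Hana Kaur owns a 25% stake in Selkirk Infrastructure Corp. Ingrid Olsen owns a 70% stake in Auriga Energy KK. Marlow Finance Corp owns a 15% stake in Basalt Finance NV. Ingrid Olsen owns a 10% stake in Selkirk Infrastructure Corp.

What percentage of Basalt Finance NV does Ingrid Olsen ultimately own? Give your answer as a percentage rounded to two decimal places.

Ingrid reaches Basalt along 3 paths.
Direct stake: 75% = 75%.
Via Marlow: 59% × 15% = 8.85%.
Via Auriga → Marlow: 70% × 24% × 15% = 2.52%.
Total: 75% + 8.85% + 2.52% = 86.37%.

86.37%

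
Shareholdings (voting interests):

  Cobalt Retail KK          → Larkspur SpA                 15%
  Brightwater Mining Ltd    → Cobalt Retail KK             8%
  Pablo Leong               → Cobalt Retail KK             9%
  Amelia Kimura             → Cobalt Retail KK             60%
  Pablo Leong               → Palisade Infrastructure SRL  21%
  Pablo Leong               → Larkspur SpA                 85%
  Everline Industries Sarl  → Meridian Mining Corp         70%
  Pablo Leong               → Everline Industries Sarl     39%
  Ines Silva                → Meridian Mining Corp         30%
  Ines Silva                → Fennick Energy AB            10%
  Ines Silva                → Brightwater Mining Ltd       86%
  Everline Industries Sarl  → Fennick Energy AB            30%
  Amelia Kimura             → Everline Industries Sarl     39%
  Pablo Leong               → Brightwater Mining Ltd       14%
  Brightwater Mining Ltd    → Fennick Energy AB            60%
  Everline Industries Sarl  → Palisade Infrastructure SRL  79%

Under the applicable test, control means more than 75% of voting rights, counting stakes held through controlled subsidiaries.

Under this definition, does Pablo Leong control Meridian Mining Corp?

Pablo holds 85% of Larkspur, so Pablo controls Larkspur.
Neither Pablo nor any entity Pablo controls holds any voting interest in Meridian.
So Pablo does not control Meridian.

No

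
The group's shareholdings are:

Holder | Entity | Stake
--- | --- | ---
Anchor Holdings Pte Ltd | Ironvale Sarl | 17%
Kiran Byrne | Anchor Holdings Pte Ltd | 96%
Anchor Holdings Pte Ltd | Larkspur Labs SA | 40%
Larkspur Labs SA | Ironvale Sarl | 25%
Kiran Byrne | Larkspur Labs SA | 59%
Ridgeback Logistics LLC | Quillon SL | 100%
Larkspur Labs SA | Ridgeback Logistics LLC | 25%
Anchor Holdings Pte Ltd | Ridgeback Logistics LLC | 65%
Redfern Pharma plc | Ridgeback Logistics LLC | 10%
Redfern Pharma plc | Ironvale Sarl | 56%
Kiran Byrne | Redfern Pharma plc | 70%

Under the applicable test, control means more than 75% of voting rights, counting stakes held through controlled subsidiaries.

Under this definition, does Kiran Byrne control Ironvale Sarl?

No

Kiran holds 96% of Anchor, so Kiran controls Anchor.
Anchor and Kiran together hold 40% + 59% = 99% of Larkspur, so Kiran controls Larkspur.
Larkspur and Anchor together hold 25% + 65% = 90% of Ridgeback, so Kiran controls Ridgeback.
Ridgeback holds 100% of Quillon, so Kiran controls Quillon.
In Ironvale, Kiran's side holds only 17% + 25% = 42%, not > 75%.
So Kiran does not control Ironvale.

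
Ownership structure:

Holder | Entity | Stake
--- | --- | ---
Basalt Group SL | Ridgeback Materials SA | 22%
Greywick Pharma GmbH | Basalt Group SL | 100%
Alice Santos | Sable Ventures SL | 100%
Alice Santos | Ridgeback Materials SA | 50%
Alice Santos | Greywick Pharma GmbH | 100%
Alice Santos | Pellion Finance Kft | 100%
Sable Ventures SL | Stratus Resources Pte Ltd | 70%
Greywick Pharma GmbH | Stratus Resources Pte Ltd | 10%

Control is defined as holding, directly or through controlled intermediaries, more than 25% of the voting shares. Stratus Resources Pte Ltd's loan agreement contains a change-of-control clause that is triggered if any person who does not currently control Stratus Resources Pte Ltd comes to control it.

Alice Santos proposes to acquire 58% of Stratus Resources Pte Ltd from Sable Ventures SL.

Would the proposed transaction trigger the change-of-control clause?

No

The purchase adds only to Alice's holdings (Sable's stake shrinks), so Alice is the only person who could newly come to control Stratus.
Alice holds 100% of Sable, so Alice controls Sable.
Alice holds 100% of Greywick, so Alice controls Greywick.
Greywick and Sable together hold 10% + 70% = 80% of Stratus, so Alice controls Stratus.
So Alice already controls Stratus before the transaction.
After the purchase, Alice holds 58% of Stratus directly, and Sable's stake falls to 12%.
Alice controlled Stratus already, so this is not a new person acquiring control; every other person's position is unchanged or reduced.
No new person acquires control, so the clause is not triggered.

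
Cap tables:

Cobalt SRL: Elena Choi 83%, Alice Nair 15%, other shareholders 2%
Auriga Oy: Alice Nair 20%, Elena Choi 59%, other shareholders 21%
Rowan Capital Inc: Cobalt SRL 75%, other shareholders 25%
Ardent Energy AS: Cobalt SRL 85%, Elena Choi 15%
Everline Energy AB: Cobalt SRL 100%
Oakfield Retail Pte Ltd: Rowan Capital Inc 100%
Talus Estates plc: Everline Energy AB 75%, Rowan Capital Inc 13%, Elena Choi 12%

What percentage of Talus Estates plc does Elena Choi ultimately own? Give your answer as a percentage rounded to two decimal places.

Elena reaches Talus along 3 paths.
Via Cobalt → Everline: 83% × 100% × 75% = 62.25%.
Via Cobalt → Rowan: 83% × 75% × 13% = 8.0925%.
Direct stake: 12% = 12%.
Total: 62.25% + 8.0925% + 12% = 82.3425%.
Rounded: 82.34%.

82.34%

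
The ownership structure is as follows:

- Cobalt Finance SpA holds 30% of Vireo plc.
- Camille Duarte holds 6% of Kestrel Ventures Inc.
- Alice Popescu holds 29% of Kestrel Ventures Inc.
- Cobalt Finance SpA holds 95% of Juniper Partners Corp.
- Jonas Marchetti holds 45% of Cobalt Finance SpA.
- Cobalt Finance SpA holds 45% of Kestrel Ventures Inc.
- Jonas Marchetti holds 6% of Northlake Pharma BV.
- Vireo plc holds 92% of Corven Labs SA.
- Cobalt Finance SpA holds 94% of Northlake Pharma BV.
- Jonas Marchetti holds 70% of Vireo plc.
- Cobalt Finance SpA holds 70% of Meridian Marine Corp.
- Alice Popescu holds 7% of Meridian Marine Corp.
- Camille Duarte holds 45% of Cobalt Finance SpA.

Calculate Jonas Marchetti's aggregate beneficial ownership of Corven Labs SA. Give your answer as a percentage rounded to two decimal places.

76.82%

Jonas reaches Corven along 2 paths.
Via Vireo: 70% × 92% = 64.4%.
Via Cobalt → Vireo: 45% × 30% × 92% = 12.42%.
Total: 64.4% + 12.42% = 76.82%.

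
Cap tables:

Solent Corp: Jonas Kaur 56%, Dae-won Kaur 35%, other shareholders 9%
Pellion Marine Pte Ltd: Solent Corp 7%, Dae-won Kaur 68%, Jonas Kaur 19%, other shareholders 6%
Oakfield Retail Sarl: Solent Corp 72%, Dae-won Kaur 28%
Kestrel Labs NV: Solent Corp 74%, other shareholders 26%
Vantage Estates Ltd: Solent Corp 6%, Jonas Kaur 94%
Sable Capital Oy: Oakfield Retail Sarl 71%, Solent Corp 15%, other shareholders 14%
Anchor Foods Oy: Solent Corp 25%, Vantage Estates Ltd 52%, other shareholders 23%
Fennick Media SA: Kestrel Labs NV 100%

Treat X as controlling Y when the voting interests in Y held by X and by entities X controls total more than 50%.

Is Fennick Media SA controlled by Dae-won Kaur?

Dae-won holds 68% of Pellion, so Dae-won controls Pellion.
Neither Dae-won nor any entity Dae-won controls holds any voting interest in Fennick.
So Dae-won does not control Fennick.

No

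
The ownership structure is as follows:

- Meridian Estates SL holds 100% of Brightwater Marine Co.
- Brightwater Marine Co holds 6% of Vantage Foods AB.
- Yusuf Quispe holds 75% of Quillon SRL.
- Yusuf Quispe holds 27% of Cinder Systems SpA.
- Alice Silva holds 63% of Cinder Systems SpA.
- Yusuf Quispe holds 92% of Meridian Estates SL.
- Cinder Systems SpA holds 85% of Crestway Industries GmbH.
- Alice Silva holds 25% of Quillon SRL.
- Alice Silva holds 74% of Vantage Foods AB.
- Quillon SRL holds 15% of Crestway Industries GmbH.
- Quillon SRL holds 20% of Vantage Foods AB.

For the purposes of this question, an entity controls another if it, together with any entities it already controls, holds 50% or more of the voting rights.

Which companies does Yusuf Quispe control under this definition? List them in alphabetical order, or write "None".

Brightwater Marine Co, Meridian Estates SL, Quillon SRL

Yusuf holds 75% of Quillon, so Yusuf controls Quillon.
Yusuf holds 92% of Meridian, so Yusuf controls Meridian.
Meridian holds 100% of Brightwater, so Yusuf controls Brightwater.
No other company's threshold is met.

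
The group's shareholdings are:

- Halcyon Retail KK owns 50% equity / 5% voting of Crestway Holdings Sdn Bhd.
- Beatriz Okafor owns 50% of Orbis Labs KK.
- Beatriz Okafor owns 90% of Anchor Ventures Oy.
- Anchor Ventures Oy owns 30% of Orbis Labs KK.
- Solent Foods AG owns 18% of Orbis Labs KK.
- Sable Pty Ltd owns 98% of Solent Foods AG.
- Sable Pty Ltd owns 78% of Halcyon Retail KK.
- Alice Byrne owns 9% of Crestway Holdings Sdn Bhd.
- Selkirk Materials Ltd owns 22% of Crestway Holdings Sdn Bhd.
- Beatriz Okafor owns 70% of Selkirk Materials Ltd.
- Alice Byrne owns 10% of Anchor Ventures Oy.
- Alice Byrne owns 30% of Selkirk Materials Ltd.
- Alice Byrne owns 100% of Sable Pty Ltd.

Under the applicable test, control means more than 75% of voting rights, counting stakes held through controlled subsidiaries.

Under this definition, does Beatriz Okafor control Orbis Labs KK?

Beatriz holds 90% of Anchor, so Beatriz controls Anchor.
Beatriz and Anchor together hold 50% + 30% = 80% of Orbis, so Beatriz controls Orbis.

Yes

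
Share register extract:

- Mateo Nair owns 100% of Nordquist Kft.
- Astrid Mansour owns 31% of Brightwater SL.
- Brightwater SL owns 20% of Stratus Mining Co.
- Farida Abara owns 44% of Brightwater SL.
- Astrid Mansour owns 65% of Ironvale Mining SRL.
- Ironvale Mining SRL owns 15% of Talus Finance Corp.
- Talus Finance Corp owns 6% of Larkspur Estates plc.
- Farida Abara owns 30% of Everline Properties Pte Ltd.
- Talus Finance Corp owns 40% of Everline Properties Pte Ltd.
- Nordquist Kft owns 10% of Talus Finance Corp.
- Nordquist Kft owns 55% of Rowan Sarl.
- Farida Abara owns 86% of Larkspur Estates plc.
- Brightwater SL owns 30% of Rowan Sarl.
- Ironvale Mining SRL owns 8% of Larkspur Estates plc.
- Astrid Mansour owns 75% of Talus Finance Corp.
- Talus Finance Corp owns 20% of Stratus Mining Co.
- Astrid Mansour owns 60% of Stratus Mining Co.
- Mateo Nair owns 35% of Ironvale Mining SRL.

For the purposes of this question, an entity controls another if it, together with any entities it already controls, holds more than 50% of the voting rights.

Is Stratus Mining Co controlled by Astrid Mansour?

Yes

Astrid holds 65% of Ironvale, so Astrid controls Ironvale.
Astrid and Ironvale together hold 75% + 15% = 90% of Talus, so Astrid controls Talus.
Astrid and Talus together hold 60% + 20% = 80% of Stratus, so Astrid controls Stratus.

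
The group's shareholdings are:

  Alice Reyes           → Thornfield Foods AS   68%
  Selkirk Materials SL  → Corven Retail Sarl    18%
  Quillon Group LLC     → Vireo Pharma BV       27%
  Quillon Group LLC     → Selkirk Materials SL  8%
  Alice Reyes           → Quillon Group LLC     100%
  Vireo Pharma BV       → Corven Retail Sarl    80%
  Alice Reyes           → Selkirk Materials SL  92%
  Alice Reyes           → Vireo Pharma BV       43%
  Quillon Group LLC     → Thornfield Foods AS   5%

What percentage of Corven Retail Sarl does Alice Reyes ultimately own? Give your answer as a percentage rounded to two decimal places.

Alice reaches Corven along 4 paths.
Via Quillon → Vireo: 100% × 27% × 80% = 21.6%.
Via Vireo: 43% × 80% = 34.4%.
Via Selkirk: 92% × 18% = 16.56%.
Via Quillon → Selkirk: 100% × 8% × 18% = 1.44%.
Total: 21.6% + 34.4% + 16.56% + 1.44% = 74%.
Rounded: 74.00%.

74.00%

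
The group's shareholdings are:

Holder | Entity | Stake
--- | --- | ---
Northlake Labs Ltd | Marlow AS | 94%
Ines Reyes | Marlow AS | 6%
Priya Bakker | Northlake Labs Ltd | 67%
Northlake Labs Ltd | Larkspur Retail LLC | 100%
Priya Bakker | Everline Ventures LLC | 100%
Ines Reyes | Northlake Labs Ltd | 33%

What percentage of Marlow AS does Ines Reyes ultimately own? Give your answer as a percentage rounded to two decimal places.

37.02%

Ines reaches Marlow along 2 paths.
Via Northlake: 33% × 94% = 31.02%.
Direct stake: 6% = 6%.
Total: 31.02% + 6% = 37.02%.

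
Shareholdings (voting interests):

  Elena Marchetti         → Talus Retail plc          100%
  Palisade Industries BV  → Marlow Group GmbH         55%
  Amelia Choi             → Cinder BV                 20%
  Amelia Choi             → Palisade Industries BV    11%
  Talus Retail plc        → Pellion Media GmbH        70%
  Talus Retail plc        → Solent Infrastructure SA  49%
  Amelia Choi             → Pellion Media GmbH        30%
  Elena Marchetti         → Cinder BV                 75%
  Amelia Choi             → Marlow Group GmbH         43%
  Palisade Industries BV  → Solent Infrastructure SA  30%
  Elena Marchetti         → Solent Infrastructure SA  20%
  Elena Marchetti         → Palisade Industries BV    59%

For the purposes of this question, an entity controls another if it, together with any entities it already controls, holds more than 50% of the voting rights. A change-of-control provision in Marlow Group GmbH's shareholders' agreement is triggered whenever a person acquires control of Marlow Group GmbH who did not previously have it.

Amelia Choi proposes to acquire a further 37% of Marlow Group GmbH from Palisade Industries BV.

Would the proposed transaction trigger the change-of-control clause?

Yes

The purchase adds only to Amelia's holdings (Palisade's stake shrinks), so Amelia is the only person who could newly come to control Marlow.
Amelia's largest direct stake is 43% in Marlow, which does not meet the threshold, so Amelia controls no company.
In Marlow, Amelia's side holds only 43%, not > 50%.
So before the transaction, Amelia does not control Marlow.
After the purchase, Amelia's direct stake in Marlow rises to 43% + 37% = 80%, and Palisade's stake falls to 18%.
Amelia holds 80% of Marlow, so Amelia controls Marlow.
Amelia did not control Marlow before and does after, so the clause is triggered.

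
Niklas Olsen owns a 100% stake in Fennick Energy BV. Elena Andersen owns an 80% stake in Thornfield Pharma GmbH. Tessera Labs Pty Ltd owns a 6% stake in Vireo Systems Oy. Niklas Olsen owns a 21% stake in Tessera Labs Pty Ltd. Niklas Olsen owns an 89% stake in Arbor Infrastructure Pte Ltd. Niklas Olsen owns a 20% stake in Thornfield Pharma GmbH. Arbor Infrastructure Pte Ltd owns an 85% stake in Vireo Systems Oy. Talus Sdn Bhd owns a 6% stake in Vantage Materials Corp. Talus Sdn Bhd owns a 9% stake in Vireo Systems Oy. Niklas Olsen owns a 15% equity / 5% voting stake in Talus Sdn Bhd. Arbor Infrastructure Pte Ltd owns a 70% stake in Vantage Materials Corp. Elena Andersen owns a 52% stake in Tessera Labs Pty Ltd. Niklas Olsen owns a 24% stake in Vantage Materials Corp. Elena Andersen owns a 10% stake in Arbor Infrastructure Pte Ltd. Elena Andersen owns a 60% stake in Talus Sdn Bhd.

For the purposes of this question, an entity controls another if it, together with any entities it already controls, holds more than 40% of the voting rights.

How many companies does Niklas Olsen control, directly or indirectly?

4

Niklas holds 89% of Arbor, so Niklas controls Arbor.
Niklas and Arbor together hold 24% + 70% = 94% of Vantage, so Niklas controls Vantage.
Arbor holds 85% of Vireo, so Niklas controls Vireo.
Niklas holds 100% of Fennick, so Niklas controls Fennick.
No other company's threshold is met.
Niklas controls 4 companies.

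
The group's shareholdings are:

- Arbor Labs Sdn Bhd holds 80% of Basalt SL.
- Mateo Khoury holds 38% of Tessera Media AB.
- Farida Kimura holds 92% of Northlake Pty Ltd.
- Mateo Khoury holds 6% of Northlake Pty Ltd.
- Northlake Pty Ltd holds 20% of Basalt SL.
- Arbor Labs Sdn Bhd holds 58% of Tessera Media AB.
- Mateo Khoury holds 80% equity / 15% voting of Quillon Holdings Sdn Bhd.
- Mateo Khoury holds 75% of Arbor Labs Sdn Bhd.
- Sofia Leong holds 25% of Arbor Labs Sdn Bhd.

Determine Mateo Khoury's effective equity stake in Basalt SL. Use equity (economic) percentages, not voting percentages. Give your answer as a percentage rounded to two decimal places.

Mateo reaches Basalt along 2 paths.
Via Arbor: 75% × 80% = 60%.
Via Northlake: 6% × 20% = 1.2%.
Total: 60% + 1.2% = 61.2%.
Rounded: 61.20%.

61.20%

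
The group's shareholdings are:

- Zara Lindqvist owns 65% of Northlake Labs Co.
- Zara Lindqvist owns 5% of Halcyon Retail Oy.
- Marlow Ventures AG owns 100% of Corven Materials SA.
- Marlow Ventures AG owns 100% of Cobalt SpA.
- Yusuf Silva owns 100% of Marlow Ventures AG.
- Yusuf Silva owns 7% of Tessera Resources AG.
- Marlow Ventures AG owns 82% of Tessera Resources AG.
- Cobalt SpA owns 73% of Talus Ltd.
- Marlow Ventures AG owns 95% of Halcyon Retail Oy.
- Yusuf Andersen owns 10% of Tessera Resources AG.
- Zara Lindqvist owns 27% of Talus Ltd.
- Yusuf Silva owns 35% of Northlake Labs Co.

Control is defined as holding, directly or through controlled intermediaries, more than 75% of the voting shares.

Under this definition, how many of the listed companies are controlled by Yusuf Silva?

5

Yusuf Silva holds 100% of Marlow, so Yusuf Silva controls Marlow.
Marlow holds 100% of Cobalt, so Yusuf Silva controls Cobalt.
Marlow and Yusuf Silva together hold 82% + 7% = 89% of Tessera, so Yusuf Silva controls Tessera.
Marlow holds 95% of Halcyon, so Yusuf Silva controls Halcyon.
Marlow holds 100% of Corven, so Yusuf Silva controls Corven.
No other company's threshold is met.
Yusuf Silva controls 5 companies.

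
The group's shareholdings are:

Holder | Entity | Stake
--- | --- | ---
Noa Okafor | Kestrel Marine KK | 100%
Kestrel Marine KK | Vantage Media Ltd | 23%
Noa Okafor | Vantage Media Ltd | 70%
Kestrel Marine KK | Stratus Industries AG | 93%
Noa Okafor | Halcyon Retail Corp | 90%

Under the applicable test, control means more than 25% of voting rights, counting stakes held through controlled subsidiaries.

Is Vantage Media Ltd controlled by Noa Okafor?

Yes

Noa holds 100% of Kestrel, so Noa controls Kestrel.
Noa and Kestrel together hold 70% + 23% = 93% of Vantage, so Noa controls Vantage.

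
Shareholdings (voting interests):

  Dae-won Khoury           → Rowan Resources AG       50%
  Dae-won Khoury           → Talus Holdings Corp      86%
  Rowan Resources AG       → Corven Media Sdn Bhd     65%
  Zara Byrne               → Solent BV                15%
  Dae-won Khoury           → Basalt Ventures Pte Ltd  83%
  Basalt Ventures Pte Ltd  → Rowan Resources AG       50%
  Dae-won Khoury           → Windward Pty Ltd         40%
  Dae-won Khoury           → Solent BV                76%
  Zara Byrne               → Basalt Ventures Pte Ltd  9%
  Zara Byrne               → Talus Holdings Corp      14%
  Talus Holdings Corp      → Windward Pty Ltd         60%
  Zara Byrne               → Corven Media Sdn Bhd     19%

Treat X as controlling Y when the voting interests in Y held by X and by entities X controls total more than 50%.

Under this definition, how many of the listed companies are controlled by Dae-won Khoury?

Dae-won holds 86% of Talus, so Dae-won controls Talus.
Dae-won holds 83% of Basalt, so Dae-won controls Basalt.
Talus and Dae-won together hold 60% + 40% = 100% of Windward, so Dae-won controls Windward.
Basalt and Dae-won together hold 50% + 50% = 100% of Rowan, so Dae-won controls Rowan.
Dae-won holds 76% of Solent, so Dae-won controls Solent.
Rowan holds 65% of Corven, so Dae-won controls Corven.
Dae-won controls 6 companies.

6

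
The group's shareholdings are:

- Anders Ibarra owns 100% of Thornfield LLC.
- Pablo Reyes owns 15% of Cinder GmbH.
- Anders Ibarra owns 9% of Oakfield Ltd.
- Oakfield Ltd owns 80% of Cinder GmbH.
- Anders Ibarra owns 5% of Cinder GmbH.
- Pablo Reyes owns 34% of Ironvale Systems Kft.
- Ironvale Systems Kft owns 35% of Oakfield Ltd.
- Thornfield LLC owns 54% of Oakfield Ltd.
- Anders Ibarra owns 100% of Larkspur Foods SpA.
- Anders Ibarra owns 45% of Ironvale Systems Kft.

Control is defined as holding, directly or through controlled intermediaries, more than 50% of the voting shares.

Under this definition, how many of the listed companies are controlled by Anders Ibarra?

Anders holds 100% of Thornfield, so Anders controls Thornfield.
Thornfield and Anders together hold 54% + 9% = 63% of Oakfield, so Anders controls Oakfield.
Oakfield and Anders together hold 80% + 5% = 85% of Cinder, so Anders controls Cinder.
Anders holds 100% of Larkspur, so Anders controls Larkspur.
No other company's threshold is met.
Anders controls 4 companies.

4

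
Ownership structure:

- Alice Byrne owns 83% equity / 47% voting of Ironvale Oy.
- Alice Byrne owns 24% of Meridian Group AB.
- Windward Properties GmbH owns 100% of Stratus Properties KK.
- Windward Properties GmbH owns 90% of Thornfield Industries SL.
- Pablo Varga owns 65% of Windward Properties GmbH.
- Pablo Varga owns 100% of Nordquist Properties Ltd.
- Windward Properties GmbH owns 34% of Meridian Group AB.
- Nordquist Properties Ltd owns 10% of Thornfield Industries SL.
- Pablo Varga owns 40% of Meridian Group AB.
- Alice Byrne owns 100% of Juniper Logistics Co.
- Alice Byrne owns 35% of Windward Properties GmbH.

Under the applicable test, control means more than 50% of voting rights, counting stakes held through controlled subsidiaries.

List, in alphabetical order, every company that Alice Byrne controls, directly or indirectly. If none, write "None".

Alice holds 100% of Juniper, so Alice controls Juniper.
No other company's threshold is met.

Juniper Logistics Co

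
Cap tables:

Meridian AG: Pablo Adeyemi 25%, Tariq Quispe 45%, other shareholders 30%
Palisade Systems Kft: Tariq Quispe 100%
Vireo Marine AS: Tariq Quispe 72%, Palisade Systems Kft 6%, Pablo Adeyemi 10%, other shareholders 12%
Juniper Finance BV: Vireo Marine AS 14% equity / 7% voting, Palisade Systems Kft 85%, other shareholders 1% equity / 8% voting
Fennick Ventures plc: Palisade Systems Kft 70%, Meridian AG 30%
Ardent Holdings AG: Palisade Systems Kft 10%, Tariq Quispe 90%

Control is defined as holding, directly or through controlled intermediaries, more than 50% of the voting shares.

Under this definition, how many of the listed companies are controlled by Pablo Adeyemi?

Pablo's largest direct stake is 25% in Meridian, which does not meet the threshold.
Pablo controls 0 companies.

0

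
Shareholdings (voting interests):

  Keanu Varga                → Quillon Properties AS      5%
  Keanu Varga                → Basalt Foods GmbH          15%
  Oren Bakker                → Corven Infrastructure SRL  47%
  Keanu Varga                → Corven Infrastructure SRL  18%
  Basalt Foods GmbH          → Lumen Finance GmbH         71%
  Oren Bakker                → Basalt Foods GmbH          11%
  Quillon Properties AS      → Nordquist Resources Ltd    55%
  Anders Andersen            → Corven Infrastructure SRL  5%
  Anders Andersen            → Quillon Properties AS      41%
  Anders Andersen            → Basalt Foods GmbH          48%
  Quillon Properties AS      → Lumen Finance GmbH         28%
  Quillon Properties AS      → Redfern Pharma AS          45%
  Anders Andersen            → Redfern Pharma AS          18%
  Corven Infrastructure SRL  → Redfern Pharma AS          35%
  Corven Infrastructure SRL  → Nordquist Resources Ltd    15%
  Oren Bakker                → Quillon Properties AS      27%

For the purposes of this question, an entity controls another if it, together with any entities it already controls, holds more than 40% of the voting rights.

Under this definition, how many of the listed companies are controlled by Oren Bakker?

1

Oren holds 47% of Corven, so Oren controls Corven.
No other company's threshold is met.
Oren controls 1 company.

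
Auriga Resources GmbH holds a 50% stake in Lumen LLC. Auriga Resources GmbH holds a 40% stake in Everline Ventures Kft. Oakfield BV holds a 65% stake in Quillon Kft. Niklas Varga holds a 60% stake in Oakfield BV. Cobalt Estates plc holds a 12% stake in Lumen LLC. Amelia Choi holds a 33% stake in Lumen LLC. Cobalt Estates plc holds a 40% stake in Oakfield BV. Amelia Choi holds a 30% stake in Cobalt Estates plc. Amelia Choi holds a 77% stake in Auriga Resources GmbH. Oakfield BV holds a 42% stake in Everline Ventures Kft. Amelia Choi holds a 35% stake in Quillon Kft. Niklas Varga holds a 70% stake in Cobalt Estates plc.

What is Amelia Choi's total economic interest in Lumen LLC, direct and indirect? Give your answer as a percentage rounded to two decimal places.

Amelia reaches Lumen along 3 paths.
Via Auriga: 77% × 50% = 38.5%.
Direct stake: 33% = 33%.
Via Cobalt: 30% × 12% = 3.6%.
Total: 38.5% + 33% + 3.6% = 75.1%.
Rounded: 75.10%.

75.10%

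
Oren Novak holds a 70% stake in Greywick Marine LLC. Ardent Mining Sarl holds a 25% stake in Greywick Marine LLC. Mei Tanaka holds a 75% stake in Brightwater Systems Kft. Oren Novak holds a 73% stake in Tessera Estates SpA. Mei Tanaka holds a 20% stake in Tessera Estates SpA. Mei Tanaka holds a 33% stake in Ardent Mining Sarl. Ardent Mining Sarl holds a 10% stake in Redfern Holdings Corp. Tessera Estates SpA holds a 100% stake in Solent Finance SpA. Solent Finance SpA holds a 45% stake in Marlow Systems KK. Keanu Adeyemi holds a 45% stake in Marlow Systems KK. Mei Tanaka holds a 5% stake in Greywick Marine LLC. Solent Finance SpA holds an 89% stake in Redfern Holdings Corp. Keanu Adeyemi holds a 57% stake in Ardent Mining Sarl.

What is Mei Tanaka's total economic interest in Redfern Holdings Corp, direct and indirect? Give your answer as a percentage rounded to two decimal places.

21.10%

Mei reaches Redfern along 2 paths.
Via Ardent: 33% × 10% = 3.3%.
Via Tessera → Solent: 20% × 100% × 89% = 17.8%.
Total: 3.3% + 17.8% = 21.1%.
Rounded: 21.10%.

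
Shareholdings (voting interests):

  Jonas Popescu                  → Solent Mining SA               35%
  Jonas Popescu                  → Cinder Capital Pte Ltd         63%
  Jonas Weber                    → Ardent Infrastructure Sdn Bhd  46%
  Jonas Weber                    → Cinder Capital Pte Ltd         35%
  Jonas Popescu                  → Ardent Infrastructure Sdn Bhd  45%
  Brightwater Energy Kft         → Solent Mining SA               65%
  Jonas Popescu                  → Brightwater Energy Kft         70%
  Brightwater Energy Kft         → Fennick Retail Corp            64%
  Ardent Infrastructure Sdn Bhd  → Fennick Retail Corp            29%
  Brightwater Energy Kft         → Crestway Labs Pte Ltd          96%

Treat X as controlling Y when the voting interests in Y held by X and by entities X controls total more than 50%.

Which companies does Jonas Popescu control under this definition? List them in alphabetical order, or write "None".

Jonas Popescu holds 70% of Brightwater, so Jonas Popescu controls Brightwater.
Brightwater holds 96% of Crestway, so Jonas Popescu controls Crestway.
Jonas Popescu holds 63% of Cinder, so Jonas Popescu controls Cinder.
Brightwater holds 64% of Fennick, so Jonas Popescu controls Fennick.
Brightwater and Jonas Popescu together hold 65% + 35% = 100% of Solent, so Jonas Popescu controls Solent.
No other company's threshold is met.

Brightwater Energy Kft, Cinder Capital Pte Ltd, Crestway Labs Pte Ltd, Fennick Retail Corp, Solent Mining SA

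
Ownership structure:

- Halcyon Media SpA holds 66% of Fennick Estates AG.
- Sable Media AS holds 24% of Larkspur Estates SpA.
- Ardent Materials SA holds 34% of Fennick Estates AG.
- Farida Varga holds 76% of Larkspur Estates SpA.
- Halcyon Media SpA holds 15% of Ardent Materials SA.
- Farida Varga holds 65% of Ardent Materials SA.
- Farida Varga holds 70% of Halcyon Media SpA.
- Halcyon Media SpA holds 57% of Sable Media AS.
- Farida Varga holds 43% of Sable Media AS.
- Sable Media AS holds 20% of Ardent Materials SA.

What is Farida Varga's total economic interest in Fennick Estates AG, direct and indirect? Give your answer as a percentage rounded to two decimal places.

Farida reaches Fennick along 5 paths.
Via Halcyon: 70% × 66% = 46.2%.
Via Halcyon → Sable → Ardent: 70% × 57% × 20% × 34% = 2.7132%.
Via Sable → Ardent: 43% × 20% × 34% = 2.924%.
Via Halcyon → Ardent: 70% × 15% × 34% = 3.57%.
Via Ardent: 65% × 34% = 22.1%.
Total: 46.2% + 2.7132% + 2.924% + 3.57% + 22.1% = 77.5072%.
Rounded: 77.51%.

77.51%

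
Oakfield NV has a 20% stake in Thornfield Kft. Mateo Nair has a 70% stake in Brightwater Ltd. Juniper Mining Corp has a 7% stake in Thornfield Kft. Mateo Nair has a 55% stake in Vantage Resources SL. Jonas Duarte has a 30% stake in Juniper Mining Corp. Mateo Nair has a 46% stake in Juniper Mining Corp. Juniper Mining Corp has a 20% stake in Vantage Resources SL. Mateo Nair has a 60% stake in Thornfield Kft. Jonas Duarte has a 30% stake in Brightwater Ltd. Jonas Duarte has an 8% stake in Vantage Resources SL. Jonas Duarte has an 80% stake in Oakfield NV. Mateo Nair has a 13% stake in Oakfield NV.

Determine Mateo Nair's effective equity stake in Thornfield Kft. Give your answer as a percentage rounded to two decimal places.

65.82%

Mateo reaches Thornfield along 3 paths.
Via Oakfield: 13% × 20% = 2.6%.
Direct stake: 60% = 60%.
Via Juniper: 46% × 7% = 3.22%.
Total: 2.6% + 60% + 3.22% = 65.82%.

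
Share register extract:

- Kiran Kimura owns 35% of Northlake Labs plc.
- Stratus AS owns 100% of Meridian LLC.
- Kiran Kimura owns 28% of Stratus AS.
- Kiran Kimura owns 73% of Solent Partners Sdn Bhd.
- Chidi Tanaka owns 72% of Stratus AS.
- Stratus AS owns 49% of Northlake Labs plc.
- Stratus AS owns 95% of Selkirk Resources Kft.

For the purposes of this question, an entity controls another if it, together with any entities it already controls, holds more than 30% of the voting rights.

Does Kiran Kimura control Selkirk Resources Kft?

Kiran holds 73% of Solent, so Kiran controls Solent.
Kiran holds 35% of Northlake, so Kiran controls Northlake.
Neither Kiran nor any entity Kiran controls holds any voting interest in Selkirk.
So Kiran does not control Selkirk.

No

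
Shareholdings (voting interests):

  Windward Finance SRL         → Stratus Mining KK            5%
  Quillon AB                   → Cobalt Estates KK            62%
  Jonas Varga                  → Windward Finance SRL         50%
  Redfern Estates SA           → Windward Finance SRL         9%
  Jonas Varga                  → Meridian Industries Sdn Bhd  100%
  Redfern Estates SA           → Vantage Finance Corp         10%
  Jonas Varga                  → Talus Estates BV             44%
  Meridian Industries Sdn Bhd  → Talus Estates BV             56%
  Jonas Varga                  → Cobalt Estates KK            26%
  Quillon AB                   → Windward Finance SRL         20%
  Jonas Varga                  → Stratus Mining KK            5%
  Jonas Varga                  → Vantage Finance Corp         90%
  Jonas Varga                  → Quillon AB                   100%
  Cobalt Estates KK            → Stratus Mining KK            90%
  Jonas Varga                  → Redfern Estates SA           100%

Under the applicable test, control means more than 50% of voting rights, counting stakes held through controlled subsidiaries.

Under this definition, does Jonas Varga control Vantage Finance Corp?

Jonas holds 100% of Redfern, so Jonas controls Redfern.
Jonas and Redfern together hold 90% + 10% = 100% of Vantage, so Jonas controls Vantage.

Yes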